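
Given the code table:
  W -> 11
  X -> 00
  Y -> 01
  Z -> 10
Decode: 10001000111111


Decoding:
10 -> Z
00 -> X
10 -> Z
00 -> X
11 -> W
11 -> W
11 -> W


Result: ZXZXWWW


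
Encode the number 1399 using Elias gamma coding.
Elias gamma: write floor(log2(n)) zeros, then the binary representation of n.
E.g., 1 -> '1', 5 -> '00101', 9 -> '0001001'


num_bits = floor(log2(1399)) + 1 = 11
leading_zeros = num_bits - 1 = 10
binary(1399) = 10101110111

Elias gamma(1399) = '0000000000' + '10101110111' = 000000000010101110111 (21 bits)


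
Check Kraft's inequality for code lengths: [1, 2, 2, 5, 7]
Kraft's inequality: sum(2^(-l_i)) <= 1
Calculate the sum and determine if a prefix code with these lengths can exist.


Sum = 2^(-1) + 2^(-2) + 2^(-2) + 2^(-5) + 2^(-7)
    = 0.5 + 0.25 + 0.25 + 0.03125 + 0.0078125
    = 133/128 = 1.0390625
Since 1.0390625 > 1, Kraft's inequality is NOT satisfied.
A prefix code with these lengths CANNOT exist.

Kraft sum = 1.0390625. Not satisfied.


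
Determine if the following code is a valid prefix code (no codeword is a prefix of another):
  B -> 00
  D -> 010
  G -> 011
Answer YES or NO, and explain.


Checking each pair (does one codeword prefix another?):
  B='00' vs D='010': no prefix
  B='00' vs G='011': no prefix
  D='010' vs B='00': no prefix
  D='010' vs G='011': no prefix
  G='011' vs B='00': no prefix
  G='011' vs D='010': no prefix
No violation found over all pairs.

YES -- this is a valid prefix code. No codeword is a prefix of any other codeword.


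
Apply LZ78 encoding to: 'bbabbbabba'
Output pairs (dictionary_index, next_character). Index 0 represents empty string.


LZ78 encoding steps:
Dictionary: {0: ''}
Step 1: w='' (idx 0), next='b' -> output (0, 'b'), add 'b' as idx 1
Step 2: w='b' (idx 1), next='a' -> output (1, 'a'), add 'ba' as idx 2
Step 3: w='b' (idx 1), next='b' -> output (1, 'b'), add 'bb' as idx 3
Step 4: w='ba' (idx 2), next='b' -> output (2, 'b'), add 'bab' as idx 4
Step 5: w='ba' (idx 2), end of input -> output (2, '')


Encoded: [(0, 'b'), (1, 'a'), (1, 'b'), (2, 'b'), (2, '')]


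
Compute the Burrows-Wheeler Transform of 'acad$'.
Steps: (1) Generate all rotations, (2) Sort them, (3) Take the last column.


Rotations (sorted):
  0: $acad -> last char: d
  1: acad$ -> last char: $
  2: ad$ac -> last char: c
  3: cad$a -> last char: a
  4: d$aca -> last char: a


BWT = d$caa


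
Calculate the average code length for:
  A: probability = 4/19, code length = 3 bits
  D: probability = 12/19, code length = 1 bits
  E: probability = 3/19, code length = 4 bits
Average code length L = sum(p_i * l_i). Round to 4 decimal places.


Weighted contributions p_i * l_i:
  A: (4/19) * 3 = 12/19
  D: (12/19) * 1 = 12/19
  E: (3/19) * 4 = 12/19
Sum = (12 + 12 + 12)/19 = 36/19

L = 36/19 = 1.8947 bits/symbol


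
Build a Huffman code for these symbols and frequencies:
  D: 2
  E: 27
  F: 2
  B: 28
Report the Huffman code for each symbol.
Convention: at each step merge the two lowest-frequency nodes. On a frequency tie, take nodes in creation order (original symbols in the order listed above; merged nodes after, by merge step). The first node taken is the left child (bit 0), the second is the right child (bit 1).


Huffman tree construction:
Step 1: Merge D(2) + F(2) = 4
Step 2: Merge (D+F)(4) + E(27) = 31
Step 3: Merge B(28) + ((D+F)+E)(31) = 59
Read each symbol's code off the tree from the root (left child = 0, right child = 1).

Codes:
  D: 100 (length 3)
  E: 11 (length 2)
  F: 101 (length 3)
  B: 0 (length 1)
Average code length: 94/59 = 1.5932 bits/symbol


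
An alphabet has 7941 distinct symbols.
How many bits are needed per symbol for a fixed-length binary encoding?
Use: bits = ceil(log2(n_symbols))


log2(7941) = 12.9551
Bracket: 2^12 = 4096 < 7941 <= 2^13 = 8192
So ceil(log2(7941)) = 13

bits = ceil(log2(7941)) = ceil(12.9551) = 13 bits


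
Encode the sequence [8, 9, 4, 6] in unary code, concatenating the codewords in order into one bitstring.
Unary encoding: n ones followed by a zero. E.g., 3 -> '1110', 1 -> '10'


Encode each number as n ones followed by a terminating 0:
  8 -> 111111110 (9 bits)
  9 -> 1111111110 (10 bits)
  4 -> 11110 (5 bits)
  6 -> 1111110 (7 bits)
Total length = 9 + 10 + 5 + 7 = 31 bits.

Unary([8, 9, 4, 6]) = 1111111101111111110111101111110 (31 bits)


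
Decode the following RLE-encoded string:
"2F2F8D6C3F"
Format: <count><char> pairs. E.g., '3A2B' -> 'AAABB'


Expanding each <count><char> pair:
  2F -> 'FF'
  2F -> 'FF'
  8D -> 'DDDDDDDD'
  6C -> 'CCCCCC'
  3F -> 'FFF'

Decoded = FFFFDDDDDDDDCCCCCCFFF


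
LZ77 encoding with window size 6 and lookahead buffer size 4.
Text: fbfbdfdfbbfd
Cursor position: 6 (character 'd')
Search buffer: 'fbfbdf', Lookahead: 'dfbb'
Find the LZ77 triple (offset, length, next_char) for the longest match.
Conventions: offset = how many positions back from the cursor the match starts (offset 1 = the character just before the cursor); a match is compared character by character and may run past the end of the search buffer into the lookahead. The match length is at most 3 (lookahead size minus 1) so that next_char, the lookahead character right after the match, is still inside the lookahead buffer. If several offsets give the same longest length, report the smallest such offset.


Try each offset into the search buffer:
  offset=1 (pos 5, char 'f'): match length 0
  offset=2 (pos 4, char 'd'): match length 2
  offset=3 (pos 3, char 'b'): match length 0
  offset=4 (pos 2, char 'f'): match length 0
  offset=5 (pos 1, char 'b'): match length 0
  offset=6 (pos 0, char 'f'): match length 0
Longest match has length 2 at offset 2.
next_char = character at position 6 + 2 = 8 -> 'b'

Best match: offset=2, length=2 (matching 'df' starting at position 4)
LZ77 triple: (2, 2, 'b')


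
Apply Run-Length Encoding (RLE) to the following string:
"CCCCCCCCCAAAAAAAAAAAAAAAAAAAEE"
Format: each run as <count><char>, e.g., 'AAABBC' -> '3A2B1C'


Scanning runs left to right:
  i=0: run of 'C' x 9 -> '9C'
  i=9: run of 'A' x 19 -> '19A'
  i=28: run of 'E' x 2 -> '2E'

RLE = 9C19A2E


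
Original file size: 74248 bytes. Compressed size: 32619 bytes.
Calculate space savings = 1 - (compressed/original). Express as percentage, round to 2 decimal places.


ratio = compressed/original = 32619/74248 = 0.439325
savings = 1 - ratio = 1 - 0.439325 = 0.560675
as a percentage: 0.560675 * 100 = 56.07%

Space savings = 1 - 32619/74248 = 56.07%


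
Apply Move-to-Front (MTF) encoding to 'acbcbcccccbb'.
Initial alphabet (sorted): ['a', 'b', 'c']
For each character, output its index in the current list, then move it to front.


MTF encoding:
'a': index 0 in ['a', 'b', 'c'] -> ['a', 'b', 'c']
'c': index 2 in ['a', 'b', 'c'] -> ['c', 'a', 'b']
'b': index 2 in ['c', 'a', 'b'] -> ['b', 'c', 'a']
'c': index 1 in ['b', 'c', 'a'] -> ['c', 'b', 'a']
'b': index 1 in ['c', 'b', 'a'] -> ['b', 'c', 'a']
'c': index 1 in ['b', 'c', 'a'] -> ['c', 'b', 'a']
'c': index 0 in ['c', 'b', 'a'] -> ['c', 'b', 'a']
'c': index 0 in ['c', 'b', 'a'] -> ['c', 'b', 'a']
'c': index 0 in ['c', 'b', 'a'] -> ['c', 'b', 'a']
'c': index 0 in ['c', 'b', 'a'] -> ['c', 'b', 'a']
'b': index 1 in ['c', 'b', 'a'] -> ['b', 'c', 'a']
'b': index 0 in ['b', 'c', 'a'] -> ['b', 'c', 'a']


Output: [0, 2, 2, 1, 1, 1, 0, 0, 0, 0, 1, 0]


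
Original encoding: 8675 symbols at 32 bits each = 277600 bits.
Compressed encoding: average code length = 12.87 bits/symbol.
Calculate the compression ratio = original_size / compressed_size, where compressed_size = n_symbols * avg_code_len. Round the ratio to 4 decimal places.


original_size = n_symbols * orig_bits = 8675 * 32 = 277600 bits
compressed_size = n_symbols * avg_code_len = 8675 * 12.87 = 111647.25 bits
ratio = original_size / compressed_size = 277600 / 111647.25 = 2.4864

Compression ratio = 2.4864


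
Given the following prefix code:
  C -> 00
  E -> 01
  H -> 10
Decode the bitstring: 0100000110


Decoding step by step:
Bits 01 -> E
Bits 00 -> C
Bits 00 -> C
Bits 01 -> E
Bits 10 -> H


Decoded message: ECCEH


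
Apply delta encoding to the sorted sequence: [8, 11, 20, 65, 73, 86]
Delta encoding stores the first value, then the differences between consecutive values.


First value: 8
Deltas:
  11 - 8 = 3
  20 - 11 = 9
  65 - 20 = 45
  73 - 65 = 8
  86 - 73 = 13


Delta encoded: [8, 3, 9, 45, 8, 13]


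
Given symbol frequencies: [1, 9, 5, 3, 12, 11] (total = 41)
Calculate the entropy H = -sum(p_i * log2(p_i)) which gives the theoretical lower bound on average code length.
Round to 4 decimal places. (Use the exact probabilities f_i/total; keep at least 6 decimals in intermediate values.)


Per-symbol terms -p_i * log2(p_i) with p_i = f_i/41:
  p = 1/41 = 0.024390: log2(p) = -5.357552, -p*log2(p) = 0.130672
  p = 9/41 = 0.219512: log2(p) = -2.187627, -p*log2(p) = 0.480211
  p = 5/41 = 0.121951: log2(p) = -3.035624, -p*log2(p) = 0.370198
  p = 3/41 = 0.073171: log2(p) = -3.772590, -p*log2(p) = 0.276043
  p = 12/41 = 0.292683: log2(p) = -1.772590, -p*log2(p) = 0.518807
  p = 11/41 = 0.268293: log2(p) = -1.898120, -p*log2(p) = 0.509252
H = 0.130672 + 0.480211 + 0.370198 + 0.276043 + 0.518807 + 0.509252 = 2.285183

H = 2.2852 bits/symbol


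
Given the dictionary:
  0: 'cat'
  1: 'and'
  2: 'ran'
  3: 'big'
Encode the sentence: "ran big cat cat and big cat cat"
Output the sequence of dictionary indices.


Look up each word in the dictionary:
  'ran' -> 2
  'big' -> 3
  'cat' -> 0
  'cat' -> 0
  'and' -> 1
  'big' -> 3
  'cat' -> 0
  'cat' -> 0

Encoded: [2, 3, 0, 0, 1, 3, 0, 0]


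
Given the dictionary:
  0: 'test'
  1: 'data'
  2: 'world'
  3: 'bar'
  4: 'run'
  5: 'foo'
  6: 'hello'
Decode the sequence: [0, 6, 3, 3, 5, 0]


Look up each index in the dictionary:
  0 -> 'test'
  6 -> 'hello'
  3 -> 'bar'
  3 -> 'bar'
  5 -> 'foo'
  0 -> 'test'

Decoded: "test hello bar bar foo test"


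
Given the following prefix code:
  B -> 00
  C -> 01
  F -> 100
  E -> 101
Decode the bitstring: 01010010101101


Decoding step by step:
Bits 01 -> C
Bits 01 -> C
Bits 00 -> B
Bits 101 -> E
Bits 01 -> C
Bits 101 -> E


Decoded message: CCBECE


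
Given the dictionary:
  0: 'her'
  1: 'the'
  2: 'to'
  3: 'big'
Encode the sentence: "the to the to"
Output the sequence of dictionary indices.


Look up each word in the dictionary:
  'the' -> 1
  'to' -> 2
  'the' -> 1
  'to' -> 2

Encoded: [1, 2, 1, 2]


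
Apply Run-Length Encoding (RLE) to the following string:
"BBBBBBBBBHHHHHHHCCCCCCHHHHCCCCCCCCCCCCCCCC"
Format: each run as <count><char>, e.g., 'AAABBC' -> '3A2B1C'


Scanning runs left to right:
  i=0: run of 'B' x 9 -> '9B'
  i=9: run of 'H' x 7 -> '7H'
  i=16: run of 'C' x 6 -> '6C'
  i=22: run of 'H' x 4 -> '4H'
  i=26: run of 'C' x 16 -> '16C'

RLE = 9B7H6C4H16C


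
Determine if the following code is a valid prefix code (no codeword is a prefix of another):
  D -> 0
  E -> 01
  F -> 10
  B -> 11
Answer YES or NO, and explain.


Checking each pair (does one codeword prefix another?):
  D='0' vs E='01': prefix -- VIOLATION

NO -- this is NOT a valid prefix code. D (0) is a prefix of E (01).


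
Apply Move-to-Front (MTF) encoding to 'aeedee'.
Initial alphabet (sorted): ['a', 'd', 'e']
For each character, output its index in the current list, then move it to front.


MTF encoding:
'a': index 0 in ['a', 'd', 'e'] -> ['a', 'd', 'e']
'e': index 2 in ['a', 'd', 'e'] -> ['e', 'a', 'd']
'e': index 0 in ['e', 'a', 'd'] -> ['e', 'a', 'd']
'd': index 2 in ['e', 'a', 'd'] -> ['d', 'e', 'a']
'e': index 1 in ['d', 'e', 'a'] -> ['e', 'd', 'a']
'e': index 0 in ['e', 'd', 'a'] -> ['e', 'd', 'a']


Output: [0, 2, 0, 2, 1, 0]


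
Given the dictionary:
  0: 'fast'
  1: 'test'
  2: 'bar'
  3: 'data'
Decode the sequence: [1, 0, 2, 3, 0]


Look up each index in the dictionary:
  1 -> 'test'
  0 -> 'fast'
  2 -> 'bar'
  3 -> 'data'
  0 -> 'fast'

Decoded: "test fast bar data fast"


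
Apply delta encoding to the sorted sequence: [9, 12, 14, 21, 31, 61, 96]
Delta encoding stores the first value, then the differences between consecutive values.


First value: 9
Deltas:
  12 - 9 = 3
  14 - 12 = 2
  21 - 14 = 7
  31 - 21 = 10
  61 - 31 = 30
  96 - 61 = 35


Delta encoded: [9, 3, 2, 7, 10, 30, 35]


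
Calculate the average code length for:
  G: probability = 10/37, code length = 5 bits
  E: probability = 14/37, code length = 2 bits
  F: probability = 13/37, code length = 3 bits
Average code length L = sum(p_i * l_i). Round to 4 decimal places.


Weighted contributions p_i * l_i:
  G: (10/37) * 5 = 50/37
  E: (14/37) * 2 = 28/37
  F: (13/37) * 3 = 39/37
Sum = (50 + 28 + 39)/37 = 117/37

L = 117/37 = 3.1622 bits/symbol


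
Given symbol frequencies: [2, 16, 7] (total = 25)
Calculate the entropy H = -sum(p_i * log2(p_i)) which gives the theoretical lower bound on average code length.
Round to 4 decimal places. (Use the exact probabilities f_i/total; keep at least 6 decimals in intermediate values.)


Per-symbol terms -p_i * log2(p_i) with p_i = f_i/25:
  p = 2/25 = 0.080000: log2(p) = -3.643856, -p*log2(p) = 0.291508
  p = 16/25 = 0.640000: log2(p) = -0.643856, -p*log2(p) = 0.412068
  p = 7/25 = 0.280000: log2(p) = -1.836501, -p*log2(p) = 0.514220
H = 0.291508 + 0.412068 + 0.514220 = 1.217796

H = 1.2178 bits/symbol


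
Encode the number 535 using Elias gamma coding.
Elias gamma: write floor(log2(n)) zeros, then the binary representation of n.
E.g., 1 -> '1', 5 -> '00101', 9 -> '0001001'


num_bits = floor(log2(535)) + 1 = 10
leading_zeros = num_bits - 1 = 9
binary(535) = 1000010111

Elias gamma(535) = '000000000' + '1000010111' = 0000000001000010111 (19 bits)


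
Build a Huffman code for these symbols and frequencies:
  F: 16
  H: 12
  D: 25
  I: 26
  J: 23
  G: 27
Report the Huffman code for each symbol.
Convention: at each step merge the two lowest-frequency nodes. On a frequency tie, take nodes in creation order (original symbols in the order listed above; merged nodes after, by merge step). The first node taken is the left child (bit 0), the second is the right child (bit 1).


Huffman tree construction:
Step 1: Merge H(12) + F(16) = 28
Step 2: Merge J(23) + D(25) = 48
Step 3: Merge I(26) + G(27) = 53
Step 4: Merge (H+F)(28) + (J+D)(48) = 76
Step 5: Merge (I+G)(53) + ((H+F)+(J+D))(76) = 129
Read each symbol's code off the tree from the root (left child = 0, right child = 1).

Codes:
  F: 101 (length 3)
  H: 100 (length 3)
  D: 111 (length 3)
  I: 00 (length 2)
  J: 110 (length 3)
  G: 01 (length 2)
Average code length: 334/129 = 2.5891 bits/symbol


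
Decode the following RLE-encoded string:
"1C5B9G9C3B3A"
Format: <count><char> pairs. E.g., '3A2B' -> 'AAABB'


Expanding each <count><char> pair:
  1C -> 'C'
  5B -> 'BBBBB'
  9G -> 'GGGGGGGGG'
  9C -> 'CCCCCCCCC'
  3B -> 'BBB'
  3A -> 'AAA'

Decoded = CBBBBBGGGGGGGGGCCCCCCCCCBBBAAA


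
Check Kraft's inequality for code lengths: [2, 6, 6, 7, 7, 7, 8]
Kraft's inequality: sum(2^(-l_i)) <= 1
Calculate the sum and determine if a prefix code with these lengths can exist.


Sum = 2^(-2) + 2^(-6) + 2^(-6) + 2^(-7) + 2^(-7) + 2^(-7) + 2^(-8)
    = 0.25 + 0.015625 + 0.015625 + 0.0078125 + 0.0078125 + 0.0078125 + 0.00390625
    = 79/256 = 0.30859375
Since 0.30859375 <= 1, Kraft's inequality IS satisfied.
A prefix code with these lengths CAN exist.

Kraft sum = 0.30859375. Satisfied.


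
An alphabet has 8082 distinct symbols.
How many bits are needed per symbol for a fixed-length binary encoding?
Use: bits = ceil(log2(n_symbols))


log2(8082) = 12.9805
Bracket: 2^12 = 4096 < 8082 <= 2^13 = 8192
So ceil(log2(8082)) = 13

bits = ceil(log2(8082)) = ceil(12.9805) = 13 bits


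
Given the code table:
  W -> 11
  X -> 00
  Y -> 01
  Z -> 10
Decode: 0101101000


Decoding:
01 -> Y
01 -> Y
10 -> Z
10 -> Z
00 -> X


Result: YYZZX


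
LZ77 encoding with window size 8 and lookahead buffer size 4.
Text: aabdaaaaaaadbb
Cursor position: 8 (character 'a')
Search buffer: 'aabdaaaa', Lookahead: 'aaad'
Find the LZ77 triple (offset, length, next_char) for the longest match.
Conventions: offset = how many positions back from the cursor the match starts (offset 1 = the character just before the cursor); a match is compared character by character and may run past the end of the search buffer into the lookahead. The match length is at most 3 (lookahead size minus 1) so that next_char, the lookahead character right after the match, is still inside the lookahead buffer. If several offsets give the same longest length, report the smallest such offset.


Try each offset into the search buffer:
  offset=1 (pos 7, char 'a'): match length 3
  offset=2 (pos 6, char 'a'): match length 3
  offset=3 (pos 5, char 'a'): match length 3
  offset=4 (pos 4, char 'a'): match length 3
  offset=5 (pos 3, char 'd'): match length 0
  offset=6 (pos 2, char 'b'): match length 0
  offset=7 (pos 1, char 'a'): match length 1
  offset=8 (pos 0, char 'a'): match length 2
Longest match has length 3, found at offsets 1, 2, 3, 4; take the smallest, offset 1.
next_char = character at position 8 + 3 = 11 -> 'd'

Best match: offset=1, length=3 (matching 'aaa' starting at position 7)
LZ77 triple: (1, 3, 'd')


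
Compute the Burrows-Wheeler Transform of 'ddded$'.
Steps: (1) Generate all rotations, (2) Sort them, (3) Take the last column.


Rotations (sorted):
  0: $ddded -> last char: d
  1: d$ddde -> last char: e
  2: ddded$ -> last char: $
  3: dded$d -> last char: d
  4: ded$dd -> last char: d
  5: ed$ddd -> last char: d


BWT = de$ddd


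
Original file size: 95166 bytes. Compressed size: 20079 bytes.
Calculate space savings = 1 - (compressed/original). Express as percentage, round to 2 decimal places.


ratio = compressed/original = 20079/95166 = 0.210989
savings = 1 - ratio = 1 - 0.210989 = 0.789011
as a percentage: 0.789011 * 100 = 78.9%

Space savings = 1 - 20079/95166 = 78.9%


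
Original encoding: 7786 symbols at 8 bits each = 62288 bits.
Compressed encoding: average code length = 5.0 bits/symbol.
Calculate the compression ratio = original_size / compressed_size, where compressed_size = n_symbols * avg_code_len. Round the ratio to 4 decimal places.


original_size = n_symbols * orig_bits = 7786 * 8 = 62288 bits
compressed_size = n_symbols * avg_code_len = 7786 * 5.0 = 38930.0 bits
ratio = original_size / compressed_size = 62288 / 38930.0 = 1.6

Compression ratio = 1.6


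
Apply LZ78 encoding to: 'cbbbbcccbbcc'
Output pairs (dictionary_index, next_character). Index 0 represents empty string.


LZ78 encoding steps:
Dictionary: {0: ''}
Step 1: w='' (idx 0), next='c' -> output (0, 'c'), add 'c' as idx 1
Step 2: w='' (idx 0), next='b' -> output (0, 'b'), add 'b' as idx 2
Step 3: w='b' (idx 2), next='b' -> output (2, 'b'), add 'bb' as idx 3
Step 4: w='b' (idx 2), next='c' -> output (2, 'c'), add 'bc' as idx 4
Step 5: w='c' (idx 1), next='c' -> output (1, 'c'), add 'cc' as idx 5
Step 6: w='bb' (idx 3), next='c' -> output (3, 'c'), add 'bbc' as idx 6
Step 7: w='c' (idx 1), end of input -> output (1, '')


Encoded: [(0, 'c'), (0, 'b'), (2, 'b'), (2, 'c'), (1, 'c'), (3, 'c'), (1, '')]


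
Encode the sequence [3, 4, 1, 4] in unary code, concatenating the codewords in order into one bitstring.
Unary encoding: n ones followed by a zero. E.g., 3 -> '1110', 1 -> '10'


Encode each number as n ones followed by a terminating 0:
  3 -> 1110 (4 bits)
  4 -> 11110 (5 bits)
  1 -> 10 (2 bits)
  4 -> 11110 (5 bits)
Total length = 4 + 5 + 2 + 5 = 16 bits.

Unary([3, 4, 1, 4]) = 1110111101011110 (16 bits)


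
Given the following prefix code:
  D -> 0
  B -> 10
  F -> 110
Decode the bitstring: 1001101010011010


Decoding step by step:
Bits 10 -> B
Bits 0 -> D
Bits 110 -> F
Bits 10 -> B
Bits 10 -> B
Bits 0 -> D
Bits 110 -> F
Bits 10 -> B


Decoded message: BDFBBDFB


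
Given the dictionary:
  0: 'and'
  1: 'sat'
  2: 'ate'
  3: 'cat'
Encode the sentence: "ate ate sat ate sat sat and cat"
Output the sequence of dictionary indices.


Look up each word in the dictionary:
  'ate' -> 2
  'ate' -> 2
  'sat' -> 1
  'ate' -> 2
  'sat' -> 1
  'sat' -> 1
  'and' -> 0
  'cat' -> 3

Encoded: [2, 2, 1, 2, 1, 1, 0, 3]


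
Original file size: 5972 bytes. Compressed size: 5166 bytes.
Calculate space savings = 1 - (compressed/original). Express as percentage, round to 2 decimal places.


ratio = compressed/original = 5166/5972 = 0.865037
savings = 1 - ratio = 1 - 0.865037 = 0.134963
as a percentage: 0.134963 * 100 = 13.5%

Space savings = 1 - 5166/5972 = 13.5%


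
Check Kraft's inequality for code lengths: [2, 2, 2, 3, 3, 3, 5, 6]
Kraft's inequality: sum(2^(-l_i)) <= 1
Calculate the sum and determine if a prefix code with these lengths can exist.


Sum = 2^(-2) + 2^(-2) + 2^(-2) + 2^(-3) + 2^(-3) + 2^(-3) + 2^(-5) + 2^(-6)
    = 0.25 + 0.25 + 0.25 + 0.125 + 0.125 + 0.125 + 0.03125 + 0.015625
    = 75/64 = 1.171875
Since 1.171875 > 1, Kraft's inequality is NOT satisfied.
A prefix code with these lengths CANNOT exist.

Kraft sum = 1.171875. Not satisfied.


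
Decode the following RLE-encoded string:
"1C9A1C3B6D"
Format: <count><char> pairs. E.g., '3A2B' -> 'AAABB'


Expanding each <count><char> pair:
  1C -> 'C'
  9A -> 'AAAAAAAAA'
  1C -> 'C'
  3B -> 'BBB'
  6D -> 'DDDDDD'

Decoded = CAAAAAAAAACBBBDDDDDD


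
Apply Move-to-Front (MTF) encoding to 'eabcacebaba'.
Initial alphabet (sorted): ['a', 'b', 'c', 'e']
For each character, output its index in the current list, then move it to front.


MTF encoding:
'e': index 3 in ['a', 'b', 'c', 'e'] -> ['e', 'a', 'b', 'c']
'a': index 1 in ['e', 'a', 'b', 'c'] -> ['a', 'e', 'b', 'c']
'b': index 2 in ['a', 'e', 'b', 'c'] -> ['b', 'a', 'e', 'c']
'c': index 3 in ['b', 'a', 'e', 'c'] -> ['c', 'b', 'a', 'e']
'a': index 2 in ['c', 'b', 'a', 'e'] -> ['a', 'c', 'b', 'e']
'c': index 1 in ['a', 'c', 'b', 'e'] -> ['c', 'a', 'b', 'e']
'e': index 3 in ['c', 'a', 'b', 'e'] -> ['e', 'c', 'a', 'b']
'b': index 3 in ['e', 'c', 'a', 'b'] -> ['b', 'e', 'c', 'a']
'a': index 3 in ['b', 'e', 'c', 'a'] -> ['a', 'b', 'e', 'c']
'b': index 1 in ['a', 'b', 'e', 'c'] -> ['b', 'a', 'e', 'c']
'a': index 1 in ['b', 'a', 'e', 'c'] -> ['a', 'b', 'e', 'c']


Output: [3, 1, 2, 3, 2, 1, 3, 3, 3, 1, 1]


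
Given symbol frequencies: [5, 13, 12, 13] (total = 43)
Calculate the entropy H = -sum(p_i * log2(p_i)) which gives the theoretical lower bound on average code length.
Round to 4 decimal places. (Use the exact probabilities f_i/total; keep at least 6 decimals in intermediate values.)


Per-symbol terms -p_i * log2(p_i) with p_i = f_i/43:
  p = 5/43 = 0.116279: log2(p) = -3.104337, -p*log2(p) = 0.360969
  p = 13/43 = 0.302326: log2(p) = -1.725825, -p*log2(p) = 0.521761
  p = 12/43 = 0.279070: log2(p) = -1.841302, -p*log2(p) = 0.513852
  p = 13/43 = 0.302326: log2(p) = -1.725825, -p*log2(p) = 0.521761
H = 0.360969 + 0.521761 + 0.513852 + 0.521761 = 1.918343

H = 1.9183 bits/symbol


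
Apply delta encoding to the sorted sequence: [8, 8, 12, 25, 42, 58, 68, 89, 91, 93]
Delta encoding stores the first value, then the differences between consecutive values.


First value: 8
Deltas:
  8 - 8 = 0
  12 - 8 = 4
  25 - 12 = 13
  42 - 25 = 17
  58 - 42 = 16
  68 - 58 = 10
  89 - 68 = 21
  91 - 89 = 2
  93 - 91 = 2


Delta encoded: [8, 0, 4, 13, 17, 16, 10, 21, 2, 2]


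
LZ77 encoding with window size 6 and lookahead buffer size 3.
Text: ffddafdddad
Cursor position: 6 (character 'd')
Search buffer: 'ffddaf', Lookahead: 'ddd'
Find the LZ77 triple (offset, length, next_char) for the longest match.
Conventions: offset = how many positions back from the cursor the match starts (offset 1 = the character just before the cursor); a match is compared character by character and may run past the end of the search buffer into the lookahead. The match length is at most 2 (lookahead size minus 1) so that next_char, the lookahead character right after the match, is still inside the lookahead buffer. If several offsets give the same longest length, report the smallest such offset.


Try each offset into the search buffer:
  offset=1 (pos 5, char 'f'): match length 0
  offset=2 (pos 4, char 'a'): match length 0
  offset=3 (pos 3, char 'd'): match length 1
  offset=4 (pos 2, char 'd'): match length 2
  offset=5 (pos 1, char 'f'): match length 0
  offset=6 (pos 0, char 'f'): match length 0
Longest match has length 2 at offset 4.
next_char = character at position 6 + 2 = 8 -> 'd'

Best match: offset=4, length=2 (matching 'dd' starting at position 2)
LZ77 triple: (4, 2, 'd')


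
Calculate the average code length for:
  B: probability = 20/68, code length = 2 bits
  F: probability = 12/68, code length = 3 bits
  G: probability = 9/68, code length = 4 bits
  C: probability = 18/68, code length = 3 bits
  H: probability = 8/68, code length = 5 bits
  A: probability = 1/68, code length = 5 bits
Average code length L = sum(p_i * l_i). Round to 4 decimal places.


Weighted contributions p_i * l_i:
  B: (20/68) * 2 = 40/68
  F: (12/68) * 3 = 36/68
  G: (9/68) * 4 = 36/68
  C: (18/68) * 3 = 54/68
  H: (8/68) * 5 = 40/68
  A: (1/68) * 5 = 5/68
Sum = (40 + 36 + 36 + 54 + 40 + 5)/68 = 211/68

L = 211/68 = 3.1029 bits/symbol


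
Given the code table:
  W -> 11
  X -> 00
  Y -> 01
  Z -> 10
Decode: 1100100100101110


Decoding:
11 -> W
00 -> X
10 -> Z
01 -> Y
00 -> X
10 -> Z
11 -> W
10 -> Z


Result: WXZYXZWZ


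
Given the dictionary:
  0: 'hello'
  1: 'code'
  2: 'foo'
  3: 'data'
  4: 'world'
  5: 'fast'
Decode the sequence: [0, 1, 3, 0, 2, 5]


Look up each index in the dictionary:
  0 -> 'hello'
  1 -> 'code'
  3 -> 'data'
  0 -> 'hello'
  2 -> 'foo'
  5 -> 'fast'

Decoded: "hello code data hello foo fast"


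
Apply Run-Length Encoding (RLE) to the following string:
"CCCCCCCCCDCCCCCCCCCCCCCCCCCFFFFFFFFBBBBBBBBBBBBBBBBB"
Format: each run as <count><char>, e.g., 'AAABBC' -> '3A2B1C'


Scanning runs left to right:
  i=0: run of 'C' x 9 -> '9C'
  i=9: run of 'D' x 1 -> '1D'
  i=10: run of 'C' x 17 -> '17C'
  i=27: run of 'F' x 8 -> '8F'
  i=35: run of 'B' x 17 -> '17B'

RLE = 9C1D17C8F17B


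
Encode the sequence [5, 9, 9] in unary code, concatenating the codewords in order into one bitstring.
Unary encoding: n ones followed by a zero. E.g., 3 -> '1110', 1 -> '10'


Encode each number as n ones followed by a terminating 0:
  5 -> 111110 (6 bits)
  9 -> 1111111110 (10 bits)
  9 -> 1111111110 (10 bits)
Total length = 6 + 10 + 10 = 26 bits.

Unary([5, 9, 9]) = 11111011111111101111111110 (26 bits)


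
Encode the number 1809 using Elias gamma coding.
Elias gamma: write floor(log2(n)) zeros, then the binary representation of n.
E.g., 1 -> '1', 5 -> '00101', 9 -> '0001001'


num_bits = floor(log2(1809)) + 1 = 11
leading_zeros = num_bits - 1 = 10
binary(1809) = 11100010001

Elias gamma(1809) = '0000000000' + '11100010001' = 000000000011100010001 (21 bits)


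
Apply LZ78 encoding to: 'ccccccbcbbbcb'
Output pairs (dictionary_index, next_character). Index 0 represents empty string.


LZ78 encoding steps:
Dictionary: {0: ''}
Step 1: w='' (idx 0), next='c' -> output (0, 'c'), add 'c' as idx 1
Step 2: w='c' (idx 1), next='c' -> output (1, 'c'), add 'cc' as idx 2
Step 3: w='cc' (idx 2), next='c' -> output (2, 'c'), add 'ccc' as idx 3
Step 4: w='' (idx 0), next='b' -> output (0, 'b'), add 'b' as idx 4
Step 5: w='c' (idx 1), next='b' -> output (1, 'b'), add 'cb' as idx 5
Step 6: w='b' (idx 4), next='b' -> output (4, 'b'), add 'bb' as idx 6
Step 7: w='cb' (idx 5), end of input -> output (5, '')


Encoded: [(0, 'c'), (1, 'c'), (2, 'c'), (0, 'b'), (1, 'b'), (4, 'b'), (5, '')]


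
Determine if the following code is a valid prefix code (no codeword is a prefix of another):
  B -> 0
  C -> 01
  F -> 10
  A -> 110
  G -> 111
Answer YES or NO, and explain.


Checking each pair (does one codeword prefix another?):
  B='0' vs C='01': prefix -- VIOLATION

NO -- this is NOT a valid prefix code. B (0) is a prefix of C (01).


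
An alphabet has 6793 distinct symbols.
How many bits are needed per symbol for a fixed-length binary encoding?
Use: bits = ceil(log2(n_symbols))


log2(6793) = 12.7298
Bracket: 2^12 = 4096 < 6793 <= 2^13 = 8192
So ceil(log2(6793)) = 13

bits = ceil(log2(6793)) = ceil(12.7298) = 13 bits


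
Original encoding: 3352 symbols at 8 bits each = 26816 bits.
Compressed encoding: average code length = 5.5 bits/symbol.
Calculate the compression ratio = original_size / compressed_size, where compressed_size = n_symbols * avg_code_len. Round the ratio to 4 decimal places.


original_size = n_symbols * orig_bits = 3352 * 8 = 26816 bits
compressed_size = n_symbols * avg_code_len = 3352 * 5.5 = 18436.0 bits
ratio = original_size / compressed_size = 26816 / 18436.0 = 1.4545

Compression ratio = 1.4545


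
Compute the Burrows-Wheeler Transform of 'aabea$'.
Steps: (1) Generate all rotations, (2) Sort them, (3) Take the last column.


Rotations (sorted):
  0: $aabea -> last char: a
  1: a$aabe -> last char: e
  2: aabea$ -> last char: $
  3: abea$a -> last char: a
  4: bea$aa -> last char: a
  5: ea$aab -> last char: b


BWT = ae$aab


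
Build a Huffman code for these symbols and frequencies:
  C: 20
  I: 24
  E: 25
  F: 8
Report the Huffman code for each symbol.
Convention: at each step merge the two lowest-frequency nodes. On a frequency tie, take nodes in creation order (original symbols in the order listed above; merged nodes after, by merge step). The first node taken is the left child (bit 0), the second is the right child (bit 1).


Huffman tree construction:
Step 1: Merge F(8) + C(20) = 28
Step 2: Merge I(24) + E(25) = 49
Step 3: Merge (F+C)(28) + (I+E)(49) = 77
Read each symbol's code off the tree from the root (left child = 0, right child = 1).

Codes:
  C: 01 (length 2)
  I: 10 (length 2)
  E: 11 (length 2)
  F: 00 (length 2)
Average code length: 154/77 = 2.0000 bits/symbol


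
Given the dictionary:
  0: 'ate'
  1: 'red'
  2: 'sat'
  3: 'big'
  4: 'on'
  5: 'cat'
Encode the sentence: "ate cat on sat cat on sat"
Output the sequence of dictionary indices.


Look up each word in the dictionary:
  'ate' -> 0
  'cat' -> 5
  'on' -> 4
  'sat' -> 2
  'cat' -> 5
  'on' -> 4
  'sat' -> 2

Encoded: [0, 5, 4, 2, 5, 4, 2]


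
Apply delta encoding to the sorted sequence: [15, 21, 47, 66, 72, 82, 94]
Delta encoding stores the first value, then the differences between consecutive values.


First value: 15
Deltas:
  21 - 15 = 6
  47 - 21 = 26
  66 - 47 = 19
  72 - 66 = 6
  82 - 72 = 10
  94 - 82 = 12


Delta encoded: [15, 6, 26, 19, 6, 10, 12]


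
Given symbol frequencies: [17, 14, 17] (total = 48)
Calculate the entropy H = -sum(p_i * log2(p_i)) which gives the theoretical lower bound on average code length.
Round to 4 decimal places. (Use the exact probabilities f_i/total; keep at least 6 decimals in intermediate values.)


Per-symbol terms -p_i * log2(p_i) with p_i = f_i/48:
  p = 17/48 = 0.354167: log2(p) = -1.497500, -p*log2(p) = 0.530364
  p = 14/48 = 0.291667: log2(p) = -1.777608, -p*log2(p) = 0.518469
  p = 17/48 = 0.354167: log2(p) = -1.497500, -p*log2(p) = 0.530364
H = 0.530364 + 0.518469 + 0.530364 = 1.579197

H = 1.5792 bits/symbol


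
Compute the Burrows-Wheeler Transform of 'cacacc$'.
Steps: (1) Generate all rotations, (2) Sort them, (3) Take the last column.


Rotations (sorted):
  0: $cacacc -> last char: c
  1: acacc$c -> last char: c
  2: acc$cac -> last char: c
  3: c$cacac -> last char: c
  4: cacacc$ -> last char: $
  5: cacc$ca -> last char: a
  6: cc$caca -> last char: a


BWT = cccc$aa


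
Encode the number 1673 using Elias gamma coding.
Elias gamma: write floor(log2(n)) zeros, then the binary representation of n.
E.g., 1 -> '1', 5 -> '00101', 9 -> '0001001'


num_bits = floor(log2(1673)) + 1 = 11
leading_zeros = num_bits - 1 = 10
binary(1673) = 11010001001

Elias gamma(1673) = '0000000000' + '11010001001' = 000000000011010001001 (21 bits)


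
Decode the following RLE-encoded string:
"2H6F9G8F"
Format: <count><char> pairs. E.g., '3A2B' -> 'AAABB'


Expanding each <count><char> pair:
  2H -> 'HH'
  6F -> 'FFFFFF'
  9G -> 'GGGGGGGGG'
  8F -> 'FFFFFFFF'

Decoded = HHFFFFFFGGGGGGGGGFFFFFFFF


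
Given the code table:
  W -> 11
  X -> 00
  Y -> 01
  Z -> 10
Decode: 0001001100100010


Decoding:
00 -> X
01 -> Y
00 -> X
11 -> W
00 -> X
10 -> Z
00 -> X
10 -> Z


Result: XYXWXZXZ


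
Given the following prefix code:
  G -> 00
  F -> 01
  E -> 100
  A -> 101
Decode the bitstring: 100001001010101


Decoding step by step:
Bits 100 -> E
Bits 00 -> G
Bits 100 -> E
Bits 101 -> A
Bits 01 -> F
Bits 01 -> F


Decoded message: EGEAFF


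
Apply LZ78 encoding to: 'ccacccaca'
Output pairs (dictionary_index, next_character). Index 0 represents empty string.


LZ78 encoding steps:
Dictionary: {0: ''}
Step 1: w='' (idx 0), next='c' -> output (0, 'c'), add 'c' as idx 1
Step 2: w='c' (idx 1), next='a' -> output (1, 'a'), add 'ca' as idx 2
Step 3: w='c' (idx 1), next='c' -> output (1, 'c'), add 'cc' as idx 3
Step 4: w='ca' (idx 2), next='c' -> output (2, 'c'), add 'cac' as idx 4
Step 5: w='' (idx 0), next='a' -> output (0, 'a'), add 'a' as idx 5


Encoded: [(0, 'c'), (1, 'a'), (1, 'c'), (2, 'c'), (0, 'a')]


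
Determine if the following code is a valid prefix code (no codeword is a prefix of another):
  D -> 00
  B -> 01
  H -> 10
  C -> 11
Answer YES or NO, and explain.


Checking each pair (does one codeword prefix another?):
  D='00' vs B='01': no prefix
  D='00' vs H='10': no prefix
  D='00' vs C='11': no prefix
  B='01' vs D='00': no prefix
  B='01' vs H='10': no prefix
  B='01' vs C='11': no prefix
  H='10' vs D='00': no prefix
  H='10' vs B='01': no prefix
  H='10' vs C='11': no prefix
  C='11' vs D='00': no prefix
  C='11' vs B='01': no prefix
  C='11' vs H='10': no prefix
No violation found over all pairs.

YES -- this is a valid prefix code. No codeword is a prefix of any other codeword.


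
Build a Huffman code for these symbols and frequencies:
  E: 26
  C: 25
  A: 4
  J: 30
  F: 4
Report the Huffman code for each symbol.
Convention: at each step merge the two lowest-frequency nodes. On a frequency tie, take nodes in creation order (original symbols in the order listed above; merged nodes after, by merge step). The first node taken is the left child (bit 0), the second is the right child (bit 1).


Huffman tree construction:
Step 1: Merge A(4) + F(4) = 8
Step 2: Merge (A+F)(8) + C(25) = 33
Step 3: Merge E(26) + J(30) = 56
Step 4: Merge ((A+F)+C)(33) + (E+J)(56) = 89
Read each symbol's code off the tree from the root (left child = 0, right child = 1).

Codes:
  E: 10 (length 2)
  C: 01 (length 2)
  A: 000 (length 3)
  J: 11 (length 2)
  F: 001 (length 3)
Average code length: 186/89 = 2.0899 bits/symbol


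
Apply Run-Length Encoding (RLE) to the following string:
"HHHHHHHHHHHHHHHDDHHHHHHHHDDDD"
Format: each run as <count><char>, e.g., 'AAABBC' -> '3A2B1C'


Scanning runs left to right:
  i=0: run of 'H' x 15 -> '15H'
  i=15: run of 'D' x 2 -> '2D'
  i=17: run of 'H' x 8 -> '8H'
  i=25: run of 'D' x 4 -> '4D'

RLE = 15H2D8H4D


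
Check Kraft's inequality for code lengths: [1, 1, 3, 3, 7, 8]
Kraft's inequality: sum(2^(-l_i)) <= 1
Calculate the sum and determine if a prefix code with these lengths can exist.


Sum = 2^(-1) + 2^(-1) + 2^(-3) + 2^(-3) + 2^(-7) + 2^(-8)
    = 0.5 + 0.5 + 0.125 + 0.125 + 0.0078125 + 0.00390625
    = 323/256 = 1.26171875
Since 1.26171875 > 1, Kraft's inequality is NOT satisfied.
A prefix code with these lengths CANNOT exist.

Kraft sum = 1.26171875. Not satisfied.


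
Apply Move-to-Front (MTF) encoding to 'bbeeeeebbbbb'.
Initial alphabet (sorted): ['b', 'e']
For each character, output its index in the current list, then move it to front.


MTF encoding:
'b': index 0 in ['b', 'e'] -> ['b', 'e']
'b': index 0 in ['b', 'e'] -> ['b', 'e']
'e': index 1 in ['b', 'e'] -> ['e', 'b']
'e': index 0 in ['e', 'b'] -> ['e', 'b']
'e': index 0 in ['e', 'b'] -> ['e', 'b']
'e': index 0 in ['e', 'b'] -> ['e', 'b']
'e': index 0 in ['e', 'b'] -> ['e', 'b']
'b': index 1 in ['e', 'b'] -> ['b', 'e']
'b': index 0 in ['b', 'e'] -> ['b', 'e']
'b': index 0 in ['b', 'e'] -> ['b', 'e']
'b': index 0 in ['b', 'e'] -> ['b', 'e']
'b': index 0 in ['b', 'e'] -> ['b', 'e']


Output: [0, 0, 1, 0, 0, 0, 0, 1, 0, 0, 0, 0]


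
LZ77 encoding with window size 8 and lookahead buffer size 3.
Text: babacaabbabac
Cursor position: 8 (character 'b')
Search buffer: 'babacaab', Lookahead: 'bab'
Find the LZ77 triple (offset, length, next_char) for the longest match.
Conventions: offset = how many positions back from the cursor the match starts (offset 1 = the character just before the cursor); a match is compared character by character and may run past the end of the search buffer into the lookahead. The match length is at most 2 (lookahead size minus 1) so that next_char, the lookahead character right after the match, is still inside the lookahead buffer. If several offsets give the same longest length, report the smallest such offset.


Try each offset into the search buffer:
  offset=1 (pos 7, char 'b'): match length 1
  offset=2 (pos 6, char 'a'): match length 0
  offset=3 (pos 5, char 'a'): match length 0
  offset=4 (pos 4, char 'c'): match length 0
  offset=5 (pos 3, char 'a'): match length 0
  offset=6 (pos 2, char 'b'): match length 2
  offset=7 (pos 1, char 'a'): match length 0
  offset=8 (pos 0, char 'b'): match length 2
Longest match has length 2, found at offsets 6, 8; take the smallest, offset 6.
next_char = character at position 8 + 2 = 10 -> 'b'

Best match: offset=6, length=2 (matching 'ba' starting at position 2)
LZ77 triple: (6, 2, 'b')


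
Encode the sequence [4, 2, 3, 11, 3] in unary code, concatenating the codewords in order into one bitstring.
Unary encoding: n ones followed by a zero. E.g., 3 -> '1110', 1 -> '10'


Encode each number as n ones followed by a terminating 0:
  4 -> 11110 (5 bits)
  2 -> 110 (3 bits)
  3 -> 1110 (4 bits)
  11 -> 111111111110 (12 bits)
  3 -> 1110 (4 bits)
Total length = 5 + 3 + 4 + 12 + 4 = 28 bits.

Unary([4, 2, 3, 11, 3]) = 1111011011101111111111101110 (28 bits)


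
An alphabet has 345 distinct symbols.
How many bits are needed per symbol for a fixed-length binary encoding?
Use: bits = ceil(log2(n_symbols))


log2(345) = 8.4305
Bracket: 2^8 = 256 < 345 <= 2^9 = 512
So ceil(log2(345)) = 9

bits = ceil(log2(345)) = ceil(8.4305) = 9 bits


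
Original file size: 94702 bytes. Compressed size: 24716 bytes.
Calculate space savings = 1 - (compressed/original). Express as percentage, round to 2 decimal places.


ratio = compressed/original = 24716/94702 = 0.260987
savings = 1 - ratio = 1 - 0.260987 = 0.739013
as a percentage: 0.739013 * 100 = 73.9%

Space savings = 1 - 24716/94702 = 73.9%


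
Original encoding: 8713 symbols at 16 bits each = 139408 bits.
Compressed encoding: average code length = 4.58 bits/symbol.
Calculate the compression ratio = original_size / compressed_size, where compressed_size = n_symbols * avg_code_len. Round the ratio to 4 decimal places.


original_size = n_symbols * orig_bits = 8713 * 16 = 139408 bits
compressed_size = n_symbols * avg_code_len = 8713 * 4.58 = 39905.54 bits
ratio = original_size / compressed_size = 139408 / 39905.54 = 3.4934

Compression ratio = 3.4934


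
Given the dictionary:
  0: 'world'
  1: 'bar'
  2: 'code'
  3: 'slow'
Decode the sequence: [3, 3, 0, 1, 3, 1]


Look up each index in the dictionary:
  3 -> 'slow'
  3 -> 'slow'
  0 -> 'world'
  1 -> 'bar'
  3 -> 'slow'
  1 -> 'bar'

Decoded: "slow slow world bar slow bar"


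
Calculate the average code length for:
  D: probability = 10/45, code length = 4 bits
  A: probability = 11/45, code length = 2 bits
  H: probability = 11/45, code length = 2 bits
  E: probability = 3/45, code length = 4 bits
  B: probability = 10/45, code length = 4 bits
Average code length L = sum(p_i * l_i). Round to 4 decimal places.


Weighted contributions p_i * l_i:
  D: (10/45) * 4 = 40/45
  A: (11/45) * 2 = 22/45
  H: (11/45) * 2 = 22/45
  E: (3/45) * 4 = 12/45
  B: (10/45) * 4 = 40/45
Sum = (40 + 22 + 22 + 12 + 40)/45 = 136/45

L = 136/45 = 3.0222 bits/symbol


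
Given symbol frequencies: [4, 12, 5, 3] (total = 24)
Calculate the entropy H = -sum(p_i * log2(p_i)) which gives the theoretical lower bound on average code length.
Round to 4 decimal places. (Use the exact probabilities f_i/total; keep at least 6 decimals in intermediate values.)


Per-symbol terms -p_i * log2(p_i) with p_i = f_i/24:
  p = 4/24 = 0.166667: log2(p) = -2.584963, -p*log2(p) = 0.430827
  p = 12/24 = 0.500000: log2(p) = -1.000000, -p*log2(p) = 0.500000
  p = 5/24 = 0.208333: log2(p) = -2.263034, -p*log2(p) = 0.471466
  p = 3/24 = 0.125000: log2(p) = -3.000000, -p*log2(p) = 0.375000
H = 0.430827 + 0.500000 + 0.471466 + 0.375000 = 1.777293

H = 1.7773 bits/symbol
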